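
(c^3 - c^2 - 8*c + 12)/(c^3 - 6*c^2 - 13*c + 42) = (c - 2)/(c - 7)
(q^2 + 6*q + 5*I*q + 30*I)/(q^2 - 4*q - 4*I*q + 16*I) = (q^2 + q*(6 + 5*I) + 30*I)/(q^2 - 4*q*(1 + I) + 16*I)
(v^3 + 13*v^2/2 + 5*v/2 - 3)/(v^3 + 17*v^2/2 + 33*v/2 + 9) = (2*v - 1)/(2*v + 3)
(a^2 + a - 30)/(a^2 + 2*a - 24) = (a - 5)/(a - 4)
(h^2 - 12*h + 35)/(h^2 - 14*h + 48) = (h^2 - 12*h + 35)/(h^2 - 14*h + 48)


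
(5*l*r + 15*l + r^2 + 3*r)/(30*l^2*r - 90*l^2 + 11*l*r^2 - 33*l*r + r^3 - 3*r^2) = (r + 3)/(6*l*r - 18*l + r^2 - 3*r)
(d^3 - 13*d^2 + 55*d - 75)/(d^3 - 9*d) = (d^2 - 10*d + 25)/(d*(d + 3))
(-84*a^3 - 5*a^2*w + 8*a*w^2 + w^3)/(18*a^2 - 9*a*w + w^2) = (28*a^2 + 11*a*w + w^2)/(-6*a + w)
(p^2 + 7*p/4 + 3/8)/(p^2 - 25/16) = 2*(8*p^2 + 14*p + 3)/(16*p^2 - 25)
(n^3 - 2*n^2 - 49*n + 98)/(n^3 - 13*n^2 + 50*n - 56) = (n + 7)/(n - 4)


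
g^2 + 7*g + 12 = (g + 3)*(g + 4)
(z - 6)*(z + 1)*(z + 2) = z^3 - 3*z^2 - 16*z - 12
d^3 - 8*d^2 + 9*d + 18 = (d - 6)*(d - 3)*(d + 1)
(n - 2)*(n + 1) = n^2 - n - 2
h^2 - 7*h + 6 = (h - 6)*(h - 1)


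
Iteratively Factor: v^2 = (v)*(v)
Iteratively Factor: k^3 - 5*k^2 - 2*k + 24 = (k - 3)*(k^2 - 2*k - 8) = (k - 4)*(k - 3)*(k + 2)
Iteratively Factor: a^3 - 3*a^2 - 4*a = (a - 4)*(a^2 + a) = (a - 4)*(a + 1)*(a)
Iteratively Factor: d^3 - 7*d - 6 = (d + 1)*(d^2 - d - 6) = (d + 1)*(d + 2)*(d - 3)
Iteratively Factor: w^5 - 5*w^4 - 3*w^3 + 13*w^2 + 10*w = (w - 5)*(w^4 - 3*w^2 - 2*w) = (w - 5)*(w + 1)*(w^3 - w^2 - 2*w) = w*(w - 5)*(w + 1)*(w^2 - w - 2) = w*(w - 5)*(w + 1)^2*(w - 2)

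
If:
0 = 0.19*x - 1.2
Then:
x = 6.32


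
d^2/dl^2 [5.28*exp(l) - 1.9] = 5.28*exp(l)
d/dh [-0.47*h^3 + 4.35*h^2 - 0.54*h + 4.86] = -1.41*h^2 + 8.7*h - 0.54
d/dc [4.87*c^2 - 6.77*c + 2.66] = 9.74*c - 6.77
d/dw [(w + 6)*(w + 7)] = 2*w + 13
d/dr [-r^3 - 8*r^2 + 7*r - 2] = -3*r^2 - 16*r + 7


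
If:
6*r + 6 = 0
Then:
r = -1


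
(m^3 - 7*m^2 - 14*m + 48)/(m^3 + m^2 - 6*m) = (m - 8)/m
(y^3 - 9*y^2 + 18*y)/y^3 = 1 - 9/y + 18/y^2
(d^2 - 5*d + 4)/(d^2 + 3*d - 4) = (d - 4)/(d + 4)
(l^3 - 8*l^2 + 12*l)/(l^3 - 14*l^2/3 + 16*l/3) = 3*(l - 6)/(3*l - 8)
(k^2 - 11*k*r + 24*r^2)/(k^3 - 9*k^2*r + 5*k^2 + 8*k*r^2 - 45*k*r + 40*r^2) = (-k + 3*r)/(-k^2 + k*r - 5*k + 5*r)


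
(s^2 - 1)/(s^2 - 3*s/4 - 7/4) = 4*(s - 1)/(4*s - 7)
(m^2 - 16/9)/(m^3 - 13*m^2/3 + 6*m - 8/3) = (m + 4/3)/(m^2 - 3*m + 2)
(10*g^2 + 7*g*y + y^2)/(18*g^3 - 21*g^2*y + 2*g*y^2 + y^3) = (10*g^2 + 7*g*y + y^2)/(18*g^3 - 21*g^2*y + 2*g*y^2 + y^3)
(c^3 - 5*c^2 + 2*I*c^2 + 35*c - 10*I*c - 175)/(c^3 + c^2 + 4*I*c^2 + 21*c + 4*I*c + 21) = (c^2 - 5*c*(1 + I) + 25*I)/(c^2 + c*(1 - 3*I) - 3*I)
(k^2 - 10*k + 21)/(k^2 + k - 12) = (k - 7)/(k + 4)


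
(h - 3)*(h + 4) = h^2 + h - 12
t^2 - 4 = (t - 2)*(t + 2)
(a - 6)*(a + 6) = a^2 - 36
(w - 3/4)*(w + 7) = w^2 + 25*w/4 - 21/4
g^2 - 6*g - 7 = (g - 7)*(g + 1)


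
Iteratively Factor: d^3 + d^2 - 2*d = (d + 2)*(d^2 - d) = (d - 1)*(d + 2)*(d)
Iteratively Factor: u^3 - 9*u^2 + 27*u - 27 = (u - 3)*(u^2 - 6*u + 9) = (u - 3)^2*(u - 3)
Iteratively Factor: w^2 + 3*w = (w + 3)*(w)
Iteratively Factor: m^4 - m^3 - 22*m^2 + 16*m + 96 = (m + 4)*(m^3 - 5*m^2 - 2*m + 24) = (m - 3)*(m + 4)*(m^2 - 2*m - 8) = (m - 4)*(m - 3)*(m + 4)*(m + 2)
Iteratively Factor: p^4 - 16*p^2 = (p)*(p^3 - 16*p) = p^2*(p^2 - 16) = p^2*(p - 4)*(p + 4)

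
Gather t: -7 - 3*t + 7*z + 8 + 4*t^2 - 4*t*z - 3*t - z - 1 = 4*t^2 + t*(-4*z - 6) + 6*z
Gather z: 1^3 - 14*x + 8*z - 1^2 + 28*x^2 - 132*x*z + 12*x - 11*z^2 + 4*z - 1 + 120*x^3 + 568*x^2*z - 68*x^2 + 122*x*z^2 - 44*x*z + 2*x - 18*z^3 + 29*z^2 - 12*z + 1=120*x^3 - 40*x^2 - 18*z^3 + z^2*(122*x + 18) + z*(568*x^2 - 176*x)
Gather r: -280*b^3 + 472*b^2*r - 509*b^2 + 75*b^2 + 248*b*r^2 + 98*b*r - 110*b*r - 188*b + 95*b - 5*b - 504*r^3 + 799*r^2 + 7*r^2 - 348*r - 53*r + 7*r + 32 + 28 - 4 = -280*b^3 - 434*b^2 - 98*b - 504*r^3 + r^2*(248*b + 806) + r*(472*b^2 - 12*b - 394) + 56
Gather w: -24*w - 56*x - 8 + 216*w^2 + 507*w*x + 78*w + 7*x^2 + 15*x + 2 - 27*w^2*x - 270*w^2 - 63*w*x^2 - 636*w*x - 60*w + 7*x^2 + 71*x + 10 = w^2*(-27*x - 54) + w*(-63*x^2 - 129*x - 6) + 14*x^2 + 30*x + 4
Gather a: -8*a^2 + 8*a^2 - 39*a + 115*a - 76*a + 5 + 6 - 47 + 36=0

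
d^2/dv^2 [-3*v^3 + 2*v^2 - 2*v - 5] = 4 - 18*v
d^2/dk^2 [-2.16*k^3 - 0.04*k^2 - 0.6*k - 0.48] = -12.96*k - 0.08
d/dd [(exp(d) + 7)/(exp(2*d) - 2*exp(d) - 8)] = (2*(1 - exp(d))*(exp(d) + 7) + exp(2*d) - 2*exp(d) - 8)*exp(d)/(-exp(2*d) + 2*exp(d) + 8)^2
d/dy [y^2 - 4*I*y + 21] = 2*y - 4*I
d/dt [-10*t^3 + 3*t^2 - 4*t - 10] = -30*t^2 + 6*t - 4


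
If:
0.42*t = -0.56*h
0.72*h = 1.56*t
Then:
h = 0.00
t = 0.00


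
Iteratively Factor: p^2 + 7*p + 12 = (p + 3)*(p + 4)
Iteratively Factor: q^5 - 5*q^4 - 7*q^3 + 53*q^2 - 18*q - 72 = (q - 4)*(q^4 - q^3 - 11*q^2 + 9*q + 18) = (q - 4)*(q + 1)*(q^3 - 2*q^2 - 9*q + 18) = (q - 4)*(q + 1)*(q + 3)*(q^2 - 5*q + 6) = (q - 4)*(q - 3)*(q + 1)*(q + 3)*(q - 2)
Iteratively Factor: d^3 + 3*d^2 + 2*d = (d + 1)*(d^2 + 2*d) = d*(d + 1)*(d + 2)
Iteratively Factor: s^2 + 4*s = (s)*(s + 4)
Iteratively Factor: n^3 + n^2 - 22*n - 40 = (n + 4)*(n^2 - 3*n - 10) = (n + 2)*(n + 4)*(n - 5)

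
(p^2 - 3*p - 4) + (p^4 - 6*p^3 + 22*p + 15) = p^4 - 6*p^3 + p^2 + 19*p + 11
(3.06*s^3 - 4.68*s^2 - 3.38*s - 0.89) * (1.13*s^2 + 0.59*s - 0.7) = 3.4578*s^5 - 3.483*s^4 - 8.7226*s^3 + 0.2761*s^2 + 1.8409*s + 0.623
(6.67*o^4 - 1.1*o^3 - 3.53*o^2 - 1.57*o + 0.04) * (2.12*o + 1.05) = 14.1404*o^5 + 4.6715*o^4 - 8.6386*o^3 - 7.0349*o^2 - 1.5637*o + 0.042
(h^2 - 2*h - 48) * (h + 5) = h^3 + 3*h^2 - 58*h - 240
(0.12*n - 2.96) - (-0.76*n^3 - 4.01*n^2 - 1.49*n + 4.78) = 0.76*n^3 + 4.01*n^2 + 1.61*n - 7.74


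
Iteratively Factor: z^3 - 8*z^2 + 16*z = (z - 4)*(z^2 - 4*z) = (z - 4)^2*(z)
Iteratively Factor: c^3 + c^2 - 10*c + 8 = (c - 2)*(c^2 + 3*c - 4) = (c - 2)*(c + 4)*(c - 1)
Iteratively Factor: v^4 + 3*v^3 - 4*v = (v)*(v^3 + 3*v^2 - 4) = v*(v - 1)*(v^2 + 4*v + 4) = v*(v - 1)*(v + 2)*(v + 2)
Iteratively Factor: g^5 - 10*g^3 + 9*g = (g)*(g^4 - 10*g^2 + 9) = g*(g - 3)*(g^3 + 3*g^2 - g - 3) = g*(g - 3)*(g - 1)*(g^2 + 4*g + 3) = g*(g - 3)*(g - 1)*(g + 1)*(g + 3)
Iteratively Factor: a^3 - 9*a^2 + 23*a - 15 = (a - 5)*(a^2 - 4*a + 3) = (a - 5)*(a - 3)*(a - 1)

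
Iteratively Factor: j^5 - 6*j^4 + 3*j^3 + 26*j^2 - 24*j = (j - 1)*(j^4 - 5*j^3 - 2*j^2 + 24*j) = (j - 4)*(j - 1)*(j^3 - j^2 - 6*j) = (j - 4)*(j - 3)*(j - 1)*(j^2 + 2*j) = j*(j - 4)*(j - 3)*(j - 1)*(j + 2)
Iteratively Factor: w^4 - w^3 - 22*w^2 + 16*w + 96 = (w + 4)*(w^3 - 5*w^2 - 2*w + 24) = (w - 3)*(w + 4)*(w^2 - 2*w - 8) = (w - 3)*(w + 2)*(w + 4)*(w - 4)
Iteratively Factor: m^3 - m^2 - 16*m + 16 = (m + 4)*(m^2 - 5*m + 4) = (m - 1)*(m + 4)*(m - 4)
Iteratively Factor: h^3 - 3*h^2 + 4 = (h - 2)*(h^2 - h - 2) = (h - 2)^2*(h + 1)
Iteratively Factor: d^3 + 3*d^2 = (d)*(d^2 + 3*d) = d^2*(d + 3)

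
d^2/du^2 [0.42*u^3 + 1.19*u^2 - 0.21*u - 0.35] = 2.52*u + 2.38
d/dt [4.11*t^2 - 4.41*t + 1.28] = 8.22*t - 4.41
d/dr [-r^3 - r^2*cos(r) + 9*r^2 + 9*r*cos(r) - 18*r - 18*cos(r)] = r^2*sin(r) - 3*r^2 - 9*r*sin(r) - 2*r*cos(r) + 18*r + 18*sin(r) + 9*cos(r) - 18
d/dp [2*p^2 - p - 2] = 4*p - 1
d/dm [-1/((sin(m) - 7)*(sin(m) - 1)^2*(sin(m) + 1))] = 4*(sin(m)^2 - 5*sin(m) - 2)/((sin(m) - 7)^2*(sin(m) - 1)*cos(m)^3)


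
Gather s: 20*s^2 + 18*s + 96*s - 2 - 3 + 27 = 20*s^2 + 114*s + 22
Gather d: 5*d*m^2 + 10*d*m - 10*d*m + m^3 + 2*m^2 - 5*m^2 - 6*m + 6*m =5*d*m^2 + m^3 - 3*m^2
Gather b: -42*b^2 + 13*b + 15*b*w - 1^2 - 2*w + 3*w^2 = -42*b^2 + b*(15*w + 13) + 3*w^2 - 2*w - 1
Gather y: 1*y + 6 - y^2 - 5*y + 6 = -y^2 - 4*y + 12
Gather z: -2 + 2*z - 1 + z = 3*z - 3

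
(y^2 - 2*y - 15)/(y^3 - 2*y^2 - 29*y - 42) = (y - 5)/(y^2 - 5*y - 14)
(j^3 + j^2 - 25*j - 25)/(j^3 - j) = (j^2 - 25)/(j*(j - 1))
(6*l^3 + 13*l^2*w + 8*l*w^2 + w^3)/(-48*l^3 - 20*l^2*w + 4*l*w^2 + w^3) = (l^2 + 2*l*w + w^2)/(-8*l^2 - 2*l*w + w^2)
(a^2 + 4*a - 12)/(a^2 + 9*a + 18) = (a - 2)/(a + 3)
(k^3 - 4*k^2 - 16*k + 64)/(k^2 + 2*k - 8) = (k^2 - 8*k + 16)/(k - 2)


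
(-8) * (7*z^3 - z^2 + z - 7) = -56*z^3 + 8*z^2 - 8*z + 56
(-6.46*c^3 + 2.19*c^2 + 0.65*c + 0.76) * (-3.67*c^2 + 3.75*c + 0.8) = 23.7082*c^5 - 32.2623*c^4 + 0.659*c^3 + 1.4003*c^2 + 3.37*c + 0.608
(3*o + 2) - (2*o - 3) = o + 5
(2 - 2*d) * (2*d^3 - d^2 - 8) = -4*d^4 + 6*d^3 - 2*d^2 + 16*d - 16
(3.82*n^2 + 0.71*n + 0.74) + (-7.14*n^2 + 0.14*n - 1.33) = -3.32*n^2 + 0.85*n - 0.59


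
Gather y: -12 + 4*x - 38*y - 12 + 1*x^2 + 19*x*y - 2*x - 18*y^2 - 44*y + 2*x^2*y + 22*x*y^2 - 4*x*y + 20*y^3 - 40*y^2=x^2 + 2*x + 20*y^3 + y^2*(22*x - 58) + y*(2*x^2 + 15*x - 82) - 24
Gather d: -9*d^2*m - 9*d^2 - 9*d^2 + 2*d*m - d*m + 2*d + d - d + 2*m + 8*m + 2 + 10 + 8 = d^2*(-9*m - 18) + d*(m + 2) + 10*m + 20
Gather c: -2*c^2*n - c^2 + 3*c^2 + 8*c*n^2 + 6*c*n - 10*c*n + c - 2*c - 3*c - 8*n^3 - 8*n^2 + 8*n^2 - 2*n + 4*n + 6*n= c^2*(2 - 2*n) + c*(8*n^2 - 4*n - 4) - 8*n^3 + 8*n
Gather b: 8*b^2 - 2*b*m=8*b^2 - 2*b*m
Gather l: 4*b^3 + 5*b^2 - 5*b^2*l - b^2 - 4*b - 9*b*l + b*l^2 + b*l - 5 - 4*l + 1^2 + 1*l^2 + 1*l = 4*b^3 + 4*b^2 - 4*b + l^2*(b + 1) + l*(-5*b^2 - 8*b - 3) - 4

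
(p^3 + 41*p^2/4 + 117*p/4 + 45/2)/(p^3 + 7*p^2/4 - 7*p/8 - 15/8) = 2*(p^2 + 9*p + 18)/(2*p^2 + p - 3)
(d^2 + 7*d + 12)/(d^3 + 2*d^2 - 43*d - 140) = (d + 3)/(d^2 - 2*d - 35)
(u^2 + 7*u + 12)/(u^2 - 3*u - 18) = (u + 4)/(u - 6)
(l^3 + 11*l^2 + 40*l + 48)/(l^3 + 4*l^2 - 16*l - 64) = (l + 3)/(l - 4)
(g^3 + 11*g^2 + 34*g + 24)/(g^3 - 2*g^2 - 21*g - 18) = (g^2 + 10*g + 24)/(g^2 - 3*g - 18)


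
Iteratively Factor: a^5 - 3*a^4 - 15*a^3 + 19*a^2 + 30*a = (a + 3)*(a^4 - 6*a^3 + 3*a^2 + 10*a) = (a - 5)*(a + 3)*(a^3 - a^2 - 2*a) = a*(a - 5)*(a + 3)*(a^2 - a - 2) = a*(a - 5)*(a + 1)*(a + 3)*(a - 2)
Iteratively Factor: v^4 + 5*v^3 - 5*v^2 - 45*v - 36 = (v + 3)*(v^3 + 2*v^2 - 11*v - 12) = (v - 3)*(v + 3)*(v^2 + 5*v + 4) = (v - 3)*(v + 1)*(v + 3)*(v + 4)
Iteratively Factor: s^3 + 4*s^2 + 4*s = (s)*(s^2 + 4*s + 4) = s*(s + 2)*(s + 2)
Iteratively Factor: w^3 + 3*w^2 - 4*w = (w - 1)*(w^2 + 4*w) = w*(w - 1)*(w + 4)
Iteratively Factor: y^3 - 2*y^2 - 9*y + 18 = (y + 3)*(y^2 - 5*y + 6) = (y - 2)*(y + 3)*(y - 3)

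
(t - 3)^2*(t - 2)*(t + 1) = t^4 - 7*t^3 + 13*t^2 + 3*t - 18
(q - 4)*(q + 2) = q^2 - 2*q - 8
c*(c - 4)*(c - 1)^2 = c^4 - 6*c^3 + 9*c^2 - 4*c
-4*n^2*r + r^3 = r*(-2*n + r)*(2*n + r)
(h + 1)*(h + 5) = h^2 + 6*h + 5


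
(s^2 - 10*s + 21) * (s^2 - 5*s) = s^4 - 15*s^3 + 71*s^2 - 105*s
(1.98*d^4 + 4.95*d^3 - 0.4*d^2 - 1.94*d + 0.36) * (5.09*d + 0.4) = 10.0782*d^5 + 25.9875*d^4 - 0.0559999999999998*d^3 - 10.0346*d^2 + 1.0564*d + 0.144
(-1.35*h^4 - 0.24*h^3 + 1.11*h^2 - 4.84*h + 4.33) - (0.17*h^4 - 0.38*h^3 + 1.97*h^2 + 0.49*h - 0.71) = -1.52*h^4 + 0.14*h^3 - 0.86*h^2 - 5.33*h + 5.04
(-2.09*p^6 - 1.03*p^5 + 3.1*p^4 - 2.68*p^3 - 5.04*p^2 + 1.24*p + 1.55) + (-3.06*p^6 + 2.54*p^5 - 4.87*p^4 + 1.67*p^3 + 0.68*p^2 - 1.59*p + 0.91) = -5.15*p^6 + 1.51*p^5 - 1.77*p^4 - 1.01*p^3 - 4.36*p^2 - 0.35*p + 2.46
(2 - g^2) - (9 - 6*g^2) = 5*g^2 - 7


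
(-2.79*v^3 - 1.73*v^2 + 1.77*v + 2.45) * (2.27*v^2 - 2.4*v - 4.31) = -6.3333*v^5 + 2.7689*v^4 + 20.1948*v^3 + 8.7698*v^2 - 13.5087*v - 10.5595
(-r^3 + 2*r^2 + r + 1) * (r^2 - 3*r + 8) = -r^5 + 5*r^4 - 13*r^3 + 14*r^2 + 5*r + 8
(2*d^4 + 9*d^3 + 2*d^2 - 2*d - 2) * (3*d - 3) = 6*d^5 + 21*d^4 - 21*d^3 - 12*d^2 + 6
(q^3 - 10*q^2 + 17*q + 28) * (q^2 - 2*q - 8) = q^5 - 12*q^4 + 29*q^3 + 74*q^2 - 192*q - 224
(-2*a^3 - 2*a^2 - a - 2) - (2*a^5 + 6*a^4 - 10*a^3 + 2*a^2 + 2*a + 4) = -2*a^5 - 6*a^4 + 8*a^3 - 4*a^2 - 3*a - 6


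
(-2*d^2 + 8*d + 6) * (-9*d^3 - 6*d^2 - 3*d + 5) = 18*d^5 - 60*d^4 - 96*d^3 - 70*d^2 + 22*d + 30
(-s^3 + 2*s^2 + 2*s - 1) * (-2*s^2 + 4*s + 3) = 2*s^5 - 8*s^4 + s^3 + 16*s^2 + 2*s - 3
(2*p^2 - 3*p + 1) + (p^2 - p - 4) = 3*p^2 - 4*p - 3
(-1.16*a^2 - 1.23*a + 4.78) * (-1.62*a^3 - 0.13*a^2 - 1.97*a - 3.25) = 1.8792*a^5 + 2.1434*a^4 - 5.2985*a^3 + 5.5717*a^2 - 5.4191*a - 15.535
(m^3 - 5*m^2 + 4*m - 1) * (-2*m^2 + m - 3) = -2*m^5 + 11*m^4 - 16*m^3 + 21*m^2 - 13*m + 3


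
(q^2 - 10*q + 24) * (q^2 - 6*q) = q^4 - 16*q^3 + 84*q^2 - 144*q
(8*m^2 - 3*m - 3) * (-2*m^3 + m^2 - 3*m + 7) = -16*m^5 + 14*m^4 - 21*m^3 + 62*m^2 - 12*m - 21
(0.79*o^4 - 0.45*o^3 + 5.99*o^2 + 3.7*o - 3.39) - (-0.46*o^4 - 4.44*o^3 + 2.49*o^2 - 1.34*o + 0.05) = 1.25*o^4 + 3.99*o^3 + 3.5*o^2 + 5.04*o - 3.44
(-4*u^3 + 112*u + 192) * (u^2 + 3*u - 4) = -4*u^5 - 12*u^4 + 128*u^3 + 528*u^2 + 128*u - 768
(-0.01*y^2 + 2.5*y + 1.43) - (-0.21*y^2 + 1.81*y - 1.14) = 0.2*y^2 + 0.69*y + 2.57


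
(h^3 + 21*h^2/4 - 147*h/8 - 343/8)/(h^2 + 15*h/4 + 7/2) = (2*h^2 + 7*h - 49)/(2*(h + 2))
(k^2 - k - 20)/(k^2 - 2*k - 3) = (-k^2 + k + 20)/(-k^2 + 2*k + 3)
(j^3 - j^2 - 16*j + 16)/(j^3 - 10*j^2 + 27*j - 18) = (j^2 - 16)/(j^2 - 9*j + 18)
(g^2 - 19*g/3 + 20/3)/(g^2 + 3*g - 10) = (3*g^2 - 19*g + 20)/(3*(g^2 + 3*g - 10))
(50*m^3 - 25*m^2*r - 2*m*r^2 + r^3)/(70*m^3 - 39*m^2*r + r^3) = (5*m + r)/(7*m + r)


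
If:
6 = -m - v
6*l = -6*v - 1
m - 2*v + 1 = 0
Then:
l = 3/2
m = -13/3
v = -5/3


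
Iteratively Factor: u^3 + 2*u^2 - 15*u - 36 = (u - 4)*(u^2 + 6*u + 9) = (u - 4)*(u + 3)*(u + 3)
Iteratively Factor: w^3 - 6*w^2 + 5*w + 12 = (w + 1)*(w^2 - 7*w + 12) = (w - 4)*(w + 1)*(w - 3)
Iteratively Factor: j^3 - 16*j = (j - 4)*(j^2 + 4*j) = j*(j - 4)*(j + 4)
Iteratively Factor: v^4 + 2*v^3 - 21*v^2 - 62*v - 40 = (v + 2)*(v^3 - 21*v - 20) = (v + 1)*(v + 2)*(v^2 - v - 20) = (v + 1)*(v + 2)*(v + 4)*(v - 5)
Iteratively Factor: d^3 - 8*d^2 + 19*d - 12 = (d - 3)*(d^2 - 5*d + 4) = (d - 3)*(d - 1)*(d - 4)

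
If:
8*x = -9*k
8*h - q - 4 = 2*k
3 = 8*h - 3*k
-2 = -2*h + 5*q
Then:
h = 12/17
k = 15/17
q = -2/17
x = -135/136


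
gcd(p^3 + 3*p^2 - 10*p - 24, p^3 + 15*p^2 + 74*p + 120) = p + 4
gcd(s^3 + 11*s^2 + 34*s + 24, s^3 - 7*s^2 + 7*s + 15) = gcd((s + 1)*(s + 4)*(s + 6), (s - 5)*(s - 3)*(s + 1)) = s + 1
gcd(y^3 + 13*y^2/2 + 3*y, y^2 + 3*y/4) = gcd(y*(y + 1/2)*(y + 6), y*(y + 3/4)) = y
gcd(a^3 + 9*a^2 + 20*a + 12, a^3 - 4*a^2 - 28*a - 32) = a + 2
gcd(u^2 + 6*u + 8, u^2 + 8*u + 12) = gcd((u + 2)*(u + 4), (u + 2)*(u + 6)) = u + 2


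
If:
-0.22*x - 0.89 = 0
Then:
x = -4.05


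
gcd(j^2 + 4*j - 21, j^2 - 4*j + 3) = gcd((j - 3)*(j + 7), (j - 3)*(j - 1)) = j - 3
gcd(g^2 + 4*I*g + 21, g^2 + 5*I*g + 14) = g + 7*I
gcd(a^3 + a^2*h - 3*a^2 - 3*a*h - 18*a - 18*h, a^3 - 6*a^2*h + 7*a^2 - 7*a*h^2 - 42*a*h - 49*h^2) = a + h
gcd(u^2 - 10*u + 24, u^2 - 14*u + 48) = u - 6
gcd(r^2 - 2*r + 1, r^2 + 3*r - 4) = r - 1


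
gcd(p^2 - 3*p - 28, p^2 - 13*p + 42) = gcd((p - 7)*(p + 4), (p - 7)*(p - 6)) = p - 7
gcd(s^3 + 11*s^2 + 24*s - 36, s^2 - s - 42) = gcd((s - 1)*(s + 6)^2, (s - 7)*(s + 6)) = s + 6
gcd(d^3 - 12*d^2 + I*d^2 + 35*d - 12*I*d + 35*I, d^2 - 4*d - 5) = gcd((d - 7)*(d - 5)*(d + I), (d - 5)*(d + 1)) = d - 5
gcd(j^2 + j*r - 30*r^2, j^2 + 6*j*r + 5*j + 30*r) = j + 6*r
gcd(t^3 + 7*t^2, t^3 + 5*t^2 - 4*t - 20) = 1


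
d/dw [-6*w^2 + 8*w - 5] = 8 - 12*w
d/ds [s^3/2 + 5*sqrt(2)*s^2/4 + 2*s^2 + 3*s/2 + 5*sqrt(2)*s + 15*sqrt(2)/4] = 3*s^2/2 + 5*sqrt(2)*s/2 + 4*s + 3/2 + 5*sqrt(2)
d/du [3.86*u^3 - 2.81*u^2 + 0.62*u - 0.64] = 11.58*u^2 - 5.62*u + 0.62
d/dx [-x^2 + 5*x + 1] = 5 - 2*x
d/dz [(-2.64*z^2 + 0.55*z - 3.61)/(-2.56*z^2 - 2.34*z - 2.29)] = (7.5856*z^2 - 6.392*z - 9.7069)/(6.5536*z^4 + 11.9808*z^3 + 17.2004*z^2 + 10.7172*z + 5.2441)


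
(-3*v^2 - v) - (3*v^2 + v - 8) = -6*v^2 - 2*v + 8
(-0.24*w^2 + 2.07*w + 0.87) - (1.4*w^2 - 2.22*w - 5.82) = -1.64*w^2 + 4.29*w + 6.69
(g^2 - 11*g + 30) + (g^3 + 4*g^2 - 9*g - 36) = g^3 + 5*g^2 - 20*g - 6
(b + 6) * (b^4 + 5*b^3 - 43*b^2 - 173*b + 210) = b^5 + 11*b^4 - 13*b^3 - 431*b^2 - 828*b + 1260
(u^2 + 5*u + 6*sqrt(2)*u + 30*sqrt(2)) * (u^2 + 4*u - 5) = u^4 + 6*sqrt(2)*u^3 + 9*u^3 + 15*u^2 + 54*sqrt(2)*u^2 - 25*u + 90*sqrt(2)*u - 150*sqrt(2)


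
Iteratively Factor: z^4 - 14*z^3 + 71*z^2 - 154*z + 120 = (z - 4)*(z^3 - 10*z^2 + 31*z - 30) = (z - 5)*(z - 4)*(z^2 - 5*z + 6) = (z - 5)*(z - 4)*(z - 3)*(z - 2)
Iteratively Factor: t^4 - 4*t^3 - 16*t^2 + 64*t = (t - 4)*(t^3 - 16*t) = t*(t - 4)*(t^2 - 16) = t*(t - 4)^2*(t + 4)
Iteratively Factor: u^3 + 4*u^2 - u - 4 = (u + 1)*(u^2 + 3*u - 4) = (u - 1)*(u + 1)*(u + 4)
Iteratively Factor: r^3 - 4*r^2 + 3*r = (r - 1)*(r^2 - 3*r) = (r - 3)*(r - 1)*(r)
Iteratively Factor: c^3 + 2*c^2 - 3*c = (c - 1)*(c^2 + 3*c) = (c - 1)*(c + 3)*(c)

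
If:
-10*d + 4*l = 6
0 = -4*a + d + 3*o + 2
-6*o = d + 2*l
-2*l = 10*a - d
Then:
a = -2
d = 17/4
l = 97/8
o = -19/4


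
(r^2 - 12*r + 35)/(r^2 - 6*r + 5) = (r - 7)/(r - 1)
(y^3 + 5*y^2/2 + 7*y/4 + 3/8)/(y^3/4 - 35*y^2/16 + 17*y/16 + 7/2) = 2*(8*y^3 + 20*y^2 + 14*y + 3)/(4*y^3 - 35*y^2 + 17*y + 56)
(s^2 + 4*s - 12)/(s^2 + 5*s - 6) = (s - 2)/(s - 1)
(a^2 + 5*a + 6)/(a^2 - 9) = (a + 2)/(a - 3)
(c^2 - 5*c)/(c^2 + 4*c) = (c - 5)/(c + 4)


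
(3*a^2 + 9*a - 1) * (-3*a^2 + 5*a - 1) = -9*a^4 - 12*a^3 + 45*a^2 - 14*a + 1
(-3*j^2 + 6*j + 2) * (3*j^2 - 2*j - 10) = -9*j^4 + 24*j^3 + 24*j^2 - 64*j - 20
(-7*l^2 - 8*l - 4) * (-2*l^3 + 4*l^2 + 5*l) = 14*l^5 - 12*l^4 - 59*l^3 - 56*l^2 - 20*l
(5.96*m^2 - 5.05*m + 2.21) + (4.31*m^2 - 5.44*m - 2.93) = 10.27*m^2 - 10.49*m - 0.72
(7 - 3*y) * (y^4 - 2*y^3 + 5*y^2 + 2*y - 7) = -3*y^5 + 13*y^4 - 29*y^3 + 29*y^2 + 35*y - 49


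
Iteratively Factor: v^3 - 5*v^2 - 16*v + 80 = (v - 4)*(v^2 - v - 20) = (v - 4)*(v + 4)*(v - 5)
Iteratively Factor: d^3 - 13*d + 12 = (d + 4)*(d^2 - 4*d + 3) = (d - 1)*(d + 4)*(d - 3)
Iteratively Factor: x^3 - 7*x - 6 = (x + 1)*(x^2 - x - 6) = (x + 1)*(x + 2)*(x - 3)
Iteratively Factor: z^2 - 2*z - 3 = (z - 3)*(z + 1)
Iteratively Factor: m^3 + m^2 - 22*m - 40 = (m - 5)*(m^2 + 6*m + 8) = (m - 5)*(m + 2)*(m + 4)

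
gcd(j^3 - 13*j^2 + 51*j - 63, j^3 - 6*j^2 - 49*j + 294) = j - 7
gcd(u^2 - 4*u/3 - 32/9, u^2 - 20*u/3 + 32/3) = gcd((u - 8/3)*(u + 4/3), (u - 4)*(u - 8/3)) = u - 8/3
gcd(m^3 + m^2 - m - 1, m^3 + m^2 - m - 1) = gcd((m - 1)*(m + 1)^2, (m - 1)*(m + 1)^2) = m^3 + m^2 - m - 1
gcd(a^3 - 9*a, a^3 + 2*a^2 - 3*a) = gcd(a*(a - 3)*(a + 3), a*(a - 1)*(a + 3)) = a^2 + 3*a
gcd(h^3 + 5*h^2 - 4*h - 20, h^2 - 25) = h + 5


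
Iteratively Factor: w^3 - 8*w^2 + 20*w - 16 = (w - 2)*(w^2 - 6*w + 8) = (w - 2)^2*(w - 4)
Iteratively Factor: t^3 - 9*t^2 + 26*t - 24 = (t - 3)*(t^2 - 6*t + 8) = (t - 4)*(t - 3)*(t - 2)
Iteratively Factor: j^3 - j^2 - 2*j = (j + 1)*(j^2 - 2*j) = (j - 2)*(j + 1)*(j)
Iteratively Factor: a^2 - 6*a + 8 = (a - 4)*(a - 2)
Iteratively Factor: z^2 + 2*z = (z + 2)*(z)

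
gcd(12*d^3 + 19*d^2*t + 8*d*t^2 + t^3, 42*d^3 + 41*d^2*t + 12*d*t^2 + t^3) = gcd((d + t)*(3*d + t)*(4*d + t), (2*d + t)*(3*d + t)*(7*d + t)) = 3*d + t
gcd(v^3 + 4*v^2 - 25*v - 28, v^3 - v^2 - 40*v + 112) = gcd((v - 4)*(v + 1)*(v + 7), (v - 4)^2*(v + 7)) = v^2 + 3*v - 28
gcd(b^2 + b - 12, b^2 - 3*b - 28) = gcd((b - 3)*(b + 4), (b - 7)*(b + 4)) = b + 4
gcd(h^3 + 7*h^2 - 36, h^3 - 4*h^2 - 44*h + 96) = h^2 + 4*h - 12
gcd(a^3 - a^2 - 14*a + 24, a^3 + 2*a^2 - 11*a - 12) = a^2 + a - 12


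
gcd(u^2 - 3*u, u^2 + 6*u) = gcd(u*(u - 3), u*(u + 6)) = u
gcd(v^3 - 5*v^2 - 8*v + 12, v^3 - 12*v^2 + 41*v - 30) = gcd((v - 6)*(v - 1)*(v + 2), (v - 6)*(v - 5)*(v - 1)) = v^2 - 7*v + 6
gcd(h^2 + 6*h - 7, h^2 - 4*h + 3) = h - 1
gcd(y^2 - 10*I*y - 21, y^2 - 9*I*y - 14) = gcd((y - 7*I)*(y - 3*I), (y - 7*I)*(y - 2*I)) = y - 7*I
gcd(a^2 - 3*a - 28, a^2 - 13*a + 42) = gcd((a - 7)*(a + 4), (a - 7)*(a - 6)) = a - 7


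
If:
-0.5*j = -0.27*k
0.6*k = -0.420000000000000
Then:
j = -0.38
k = -0.70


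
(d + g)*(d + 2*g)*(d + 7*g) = d^3 + 10*d^2*g + 23*d*g^2 + 14*g^3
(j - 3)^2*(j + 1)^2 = j^4 - 4*j^3 - 2*j^2 + 12*j + 9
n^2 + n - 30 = (n - 5)*(n + 6)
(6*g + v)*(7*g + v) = 42*g^2 + 13*g*v + v^2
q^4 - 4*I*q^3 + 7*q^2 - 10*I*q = q*(q - 5*I)*(q - I)*(q + 2*I)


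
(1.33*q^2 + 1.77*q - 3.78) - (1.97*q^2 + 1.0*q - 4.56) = -0.64*q^2 + 0.77*q + 0.78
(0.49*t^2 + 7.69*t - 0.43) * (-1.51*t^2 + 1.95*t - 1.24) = -0.7399*t^4 - 10.6564*t^3 + 15.0372*t^2 - 10.3741*t + 0.5332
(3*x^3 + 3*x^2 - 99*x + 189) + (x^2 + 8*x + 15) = 3*x^3 + 4*x^2 - 91*x + 204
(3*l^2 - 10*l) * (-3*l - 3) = -9*l^3 + 21*l^2 + 30*l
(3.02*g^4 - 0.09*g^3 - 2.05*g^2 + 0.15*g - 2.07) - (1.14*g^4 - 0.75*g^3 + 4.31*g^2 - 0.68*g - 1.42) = 1.88*g^4 + 0.66*g^3 - 6.36*g^2 + 0.83*g - 0.65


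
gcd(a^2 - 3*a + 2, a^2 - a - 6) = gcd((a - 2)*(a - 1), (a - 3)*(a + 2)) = 1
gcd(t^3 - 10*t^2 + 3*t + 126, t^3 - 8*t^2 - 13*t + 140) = t - 7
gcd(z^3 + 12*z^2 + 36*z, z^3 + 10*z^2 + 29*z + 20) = 1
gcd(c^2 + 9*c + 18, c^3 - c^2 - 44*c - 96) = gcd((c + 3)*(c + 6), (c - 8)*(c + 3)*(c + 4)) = c + 3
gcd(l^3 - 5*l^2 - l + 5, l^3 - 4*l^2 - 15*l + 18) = l - 1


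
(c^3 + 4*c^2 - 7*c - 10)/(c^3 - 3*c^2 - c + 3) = (c^2 + 3*c - 10)/(c^2 - 4*c + 3)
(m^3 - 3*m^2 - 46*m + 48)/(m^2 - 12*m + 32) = (m^2 + 5*m - 6)/(m - 4)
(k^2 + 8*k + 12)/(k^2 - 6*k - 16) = (k + 6)/(k - 8)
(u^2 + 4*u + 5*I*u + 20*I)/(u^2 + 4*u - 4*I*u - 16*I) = (u + 5*I)/(u - 4*I)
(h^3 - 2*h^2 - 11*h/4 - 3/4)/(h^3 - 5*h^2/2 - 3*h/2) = (h + 1/2)/h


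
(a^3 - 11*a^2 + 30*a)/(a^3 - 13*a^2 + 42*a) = (a - 5)/(a - 7)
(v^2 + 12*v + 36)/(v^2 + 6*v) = (v + 6)/v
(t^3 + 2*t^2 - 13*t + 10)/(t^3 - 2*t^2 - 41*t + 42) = (t^2 + 3*t - 10)/(t^2 - t - 42)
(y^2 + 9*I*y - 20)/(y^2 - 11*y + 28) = (y^2 + 9*I*y - 20)/(y^2 - 11*y + 28)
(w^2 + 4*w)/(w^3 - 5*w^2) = (w + 4)/(w*(w - 5))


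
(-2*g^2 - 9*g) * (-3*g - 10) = 6*g^3 + 47*g^2 + 90*g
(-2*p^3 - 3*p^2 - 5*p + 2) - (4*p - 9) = -2*p^3 - 3*p^2 - 9*p + 11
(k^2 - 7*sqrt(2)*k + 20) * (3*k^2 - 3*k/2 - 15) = 3*k^4 - 21*sqrt(2)*k^3 - 3*k^3/2 + 21*sqrt(2)*k^2/2 + 45*k^2 - 30*k + 105*sqrt(2)*k - 300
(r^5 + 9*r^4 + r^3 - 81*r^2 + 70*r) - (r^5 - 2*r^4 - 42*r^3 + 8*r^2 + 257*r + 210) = 11*r^4 + 43*r^3 - 89*r^2 - 187*r - 210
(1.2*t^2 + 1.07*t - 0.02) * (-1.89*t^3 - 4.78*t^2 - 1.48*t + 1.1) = -2.268*t^5 - 7.7583*t^4 - 6.8528*t^3 - 0.168*t^2 + 1.2066*t - 0.022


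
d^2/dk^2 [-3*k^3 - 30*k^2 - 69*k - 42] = -18*k - 60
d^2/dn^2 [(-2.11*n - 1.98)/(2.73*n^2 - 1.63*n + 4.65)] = (-(2.11*n + 1.98)*(5.46*n - 1.63)*(10.92*n - 3.26) + (34.5618*n + 3.9322)*(2.73*n^2 - 1.63*n + 4.65))/(2.73*n^2 - 1.63*n + 4.65)^3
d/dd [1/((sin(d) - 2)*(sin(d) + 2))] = -sin(2*d)/((sin(d) - 2)^2*(sin(d) + 2)^2)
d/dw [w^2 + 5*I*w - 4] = 2*w + 5*I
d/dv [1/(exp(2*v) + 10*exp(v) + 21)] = 2*(-exp(v) - 5)*exp(v)/(exp(2*v) + 10*exp(v) + 21)^2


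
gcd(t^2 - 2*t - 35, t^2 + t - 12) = 1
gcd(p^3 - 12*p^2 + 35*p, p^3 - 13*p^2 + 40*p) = p^2 - 5*p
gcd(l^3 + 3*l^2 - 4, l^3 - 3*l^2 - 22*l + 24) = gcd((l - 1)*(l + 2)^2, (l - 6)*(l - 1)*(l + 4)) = l - 1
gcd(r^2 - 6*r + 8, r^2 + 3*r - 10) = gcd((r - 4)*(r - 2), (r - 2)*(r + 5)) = r - 2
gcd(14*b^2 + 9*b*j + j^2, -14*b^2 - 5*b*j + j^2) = 2*b + j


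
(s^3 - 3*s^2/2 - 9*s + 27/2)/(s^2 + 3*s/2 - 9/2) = s - 3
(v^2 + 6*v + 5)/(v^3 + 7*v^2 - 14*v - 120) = (v + 1)/(v^2 + 2*v - 24)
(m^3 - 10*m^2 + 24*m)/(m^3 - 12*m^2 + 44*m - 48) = m/(m - 2)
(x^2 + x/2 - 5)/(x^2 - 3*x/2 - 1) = (2*x + 5)/(2*x + 1)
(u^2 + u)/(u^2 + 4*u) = (u + 1)/(u + 4)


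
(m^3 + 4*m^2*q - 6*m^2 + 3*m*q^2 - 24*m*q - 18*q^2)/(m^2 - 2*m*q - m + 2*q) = (m^3 + 4*m^2*q - 6*m^2 + 3*m*q^2 - 24*m*q - 18*q^2)/(m^2 - 2*m*q - m + 2*q)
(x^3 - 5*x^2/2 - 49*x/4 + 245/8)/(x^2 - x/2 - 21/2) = (x^2 + x - 35/4)/(x + 3)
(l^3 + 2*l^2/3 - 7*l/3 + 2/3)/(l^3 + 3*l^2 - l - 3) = (3*l^2 + 5*l - 2)/(3*(l^2 + 4*l + 3))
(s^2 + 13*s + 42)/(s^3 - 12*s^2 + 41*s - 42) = (s^2 + 13*s + 42)/(s^3 - 12*s^2 + 41*s - 42)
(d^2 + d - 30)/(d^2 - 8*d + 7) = (d^2 + d - 30)/(d^2 - 8*d + 7)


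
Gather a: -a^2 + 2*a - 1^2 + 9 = -a^2 + 2*a + 8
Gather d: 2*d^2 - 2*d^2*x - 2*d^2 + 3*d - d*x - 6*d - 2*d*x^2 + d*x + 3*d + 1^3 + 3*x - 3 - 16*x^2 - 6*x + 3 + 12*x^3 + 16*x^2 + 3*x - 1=-2*d^2*x - 2*d*x^2 + 12*x^3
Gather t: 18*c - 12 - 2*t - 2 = 18*c - 2*t - 14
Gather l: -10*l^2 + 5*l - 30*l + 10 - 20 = -10*l^2 - 25*l - 10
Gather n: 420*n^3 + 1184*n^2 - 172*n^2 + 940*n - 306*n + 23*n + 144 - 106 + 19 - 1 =420*n^3 + 1012*n^2 + 657*n + 56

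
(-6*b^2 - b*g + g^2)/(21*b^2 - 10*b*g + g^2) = (-2*b - g)/(7*b - g)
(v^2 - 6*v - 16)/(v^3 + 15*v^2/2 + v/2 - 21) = 2*(v - 8)/(2*v^2 + 11*v - 21)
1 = 1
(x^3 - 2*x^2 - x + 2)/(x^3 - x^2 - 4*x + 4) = (x + 1)/(x + 2)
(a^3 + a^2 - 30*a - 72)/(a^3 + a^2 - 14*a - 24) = (a^2 - 2*a - 24)/(a^2 - 2*a - 8)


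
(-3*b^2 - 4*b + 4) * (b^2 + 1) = -3*b^4 - 4*b^3 + b^2 - 4*b + 4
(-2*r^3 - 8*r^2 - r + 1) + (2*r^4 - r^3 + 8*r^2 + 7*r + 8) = 2*r^4 - 3*r^3 + 6*r + 9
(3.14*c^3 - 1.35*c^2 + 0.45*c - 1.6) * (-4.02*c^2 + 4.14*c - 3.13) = -12.6228*c^5 + 18.4266*c^4 - 17.2262*c^3 + 12.5205*c^2 - 8.0325*c + 5.008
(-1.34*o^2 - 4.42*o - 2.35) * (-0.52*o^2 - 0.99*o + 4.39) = 0.6968*o^4 + 3.625*o^3 - 0.2848*o^2 - 17.0773*o - 10.3165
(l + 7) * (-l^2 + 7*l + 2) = -l^3 + 51*l + 14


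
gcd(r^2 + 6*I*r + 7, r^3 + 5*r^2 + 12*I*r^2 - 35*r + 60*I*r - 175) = r + 7*I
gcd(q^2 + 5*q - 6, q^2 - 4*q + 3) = q - 1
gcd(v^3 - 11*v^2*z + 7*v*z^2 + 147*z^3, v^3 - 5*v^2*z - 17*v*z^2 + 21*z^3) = -v^2 + 4*v*z + 21*z^2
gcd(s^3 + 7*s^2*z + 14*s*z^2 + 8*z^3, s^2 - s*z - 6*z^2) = s + 2*z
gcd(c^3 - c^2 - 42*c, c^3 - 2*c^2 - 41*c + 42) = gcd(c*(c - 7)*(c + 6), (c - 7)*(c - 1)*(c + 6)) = c^2 - c - 42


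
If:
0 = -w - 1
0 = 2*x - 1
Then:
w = -1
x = 1/2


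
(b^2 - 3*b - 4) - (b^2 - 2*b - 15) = 11 - b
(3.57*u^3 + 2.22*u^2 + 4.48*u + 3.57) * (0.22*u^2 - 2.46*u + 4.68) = 0.7854*u^5 - 8.2938*u^4 + 12.232*u^3 + 0.154199999999998*u^2 + 12.1842*u + 16.7076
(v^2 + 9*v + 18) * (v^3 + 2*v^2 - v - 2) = v^5 + 11*v^4 + 35*v^3 + 25*v^2 - 36*v - 36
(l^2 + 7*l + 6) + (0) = l^2 + 7*l + 6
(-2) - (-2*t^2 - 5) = 2*t^2 + 3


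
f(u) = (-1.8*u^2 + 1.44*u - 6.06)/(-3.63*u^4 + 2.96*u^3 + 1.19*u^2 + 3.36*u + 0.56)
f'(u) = (1.44 - 3.6*u)/(-3.63*u^4 + 2.96*u^3 + 1.19*u^2 + 3.36*u + 0.56) + (-1.8*u^2 + 1.44*u - 6.06)*(14.52*u^3 - 8.88*u^2 - 2.38*u - 3.36)/(-3.63*u^4 + 2.96*u^3 + 1.19*u^2 + 3.36*u + 0.56)^2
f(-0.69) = 2.65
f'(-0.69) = 8.19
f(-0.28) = 17.62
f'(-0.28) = 167.83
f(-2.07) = 0.18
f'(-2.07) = 0.22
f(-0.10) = -26.75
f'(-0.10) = 378.74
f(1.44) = -7.04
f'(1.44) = -120.05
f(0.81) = -1.49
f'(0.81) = 0.88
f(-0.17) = -1131.77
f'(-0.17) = 661966.00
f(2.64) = 0.14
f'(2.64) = -0.19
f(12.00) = 0.00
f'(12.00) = -0.00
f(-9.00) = 0.01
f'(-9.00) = 0.00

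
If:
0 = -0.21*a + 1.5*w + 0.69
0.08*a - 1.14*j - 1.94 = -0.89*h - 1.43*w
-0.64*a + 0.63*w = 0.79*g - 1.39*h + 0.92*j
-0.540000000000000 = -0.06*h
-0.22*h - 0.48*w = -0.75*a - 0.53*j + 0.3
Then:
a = -0.56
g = 10.49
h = 9.00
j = 4.61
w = -0.54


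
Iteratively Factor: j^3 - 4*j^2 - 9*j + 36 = (j - 3)*(j^2 - j - 12) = (j - 4)*(j - 3)*(j + 3)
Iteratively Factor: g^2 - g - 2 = (g + 1)*(g - 2)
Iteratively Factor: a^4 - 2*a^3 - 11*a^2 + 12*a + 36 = (a - 3)*(a^3 + a^2 - 8*a - 12) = (a - 3)*(a + 2)*(a^2 - a - 6) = (a - 3)*(a + 2)^2*(a - 3)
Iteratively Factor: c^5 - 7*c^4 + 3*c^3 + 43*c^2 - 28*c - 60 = (c - 3)*(c^4 - 4*c^3 - 9*c^2 + 16*c + 20) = (c - 3)*(c - 2)*(c^3 - 2*c^2 - 13*c - 10) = (c - 3)*(c - 2)*(c + 1)*(c^2 - 3*c - 10) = (c - 5)*(c - 3)*(c - 2)*(c + 1)*(c + 2)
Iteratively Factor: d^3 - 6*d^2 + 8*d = (d)*(d^2 - 6*d + 8) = d*(d - 2)*(d - 4)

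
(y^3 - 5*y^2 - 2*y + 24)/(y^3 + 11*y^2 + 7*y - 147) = (y^2 - 2*y - 8)/(y^2 + 14*y + 49)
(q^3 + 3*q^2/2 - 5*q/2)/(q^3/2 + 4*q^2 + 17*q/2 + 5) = q*(2*q^2 + 3*q - 5)/(q^3 + 8*q^2 + 17*q + 10)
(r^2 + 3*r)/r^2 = (r + 3)/r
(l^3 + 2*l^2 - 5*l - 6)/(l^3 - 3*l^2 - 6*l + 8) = (l^3 + 2*l^2 - 5*l - 6)/(l^3 - 3*l^2 - 6*l + 8)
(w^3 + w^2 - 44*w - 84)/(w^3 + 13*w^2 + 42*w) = (w^2 - 5*w - 14)/(w*(w + 7))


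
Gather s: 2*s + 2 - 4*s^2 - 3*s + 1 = -4*s^2 - s + 3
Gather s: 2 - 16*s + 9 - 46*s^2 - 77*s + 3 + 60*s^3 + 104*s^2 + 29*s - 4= 60*s^3 + 58*s^2 - 64*s + 10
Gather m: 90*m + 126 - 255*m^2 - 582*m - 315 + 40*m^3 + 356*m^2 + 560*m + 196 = 40*m^3 + 101*m^2 + 68*m + 7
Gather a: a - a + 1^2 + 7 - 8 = 0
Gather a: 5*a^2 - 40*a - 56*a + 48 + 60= 5*a^2 - 96*a + 108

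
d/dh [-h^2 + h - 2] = 1 - 2*h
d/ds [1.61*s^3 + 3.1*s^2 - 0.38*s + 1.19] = 4.83*s^2 + 6.2*s - 0.38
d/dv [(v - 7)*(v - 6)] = 2*v - 13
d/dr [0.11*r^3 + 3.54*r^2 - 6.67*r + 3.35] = 0.33*r^2 + 7.08*r - 6.67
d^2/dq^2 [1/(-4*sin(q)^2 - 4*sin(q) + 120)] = (4*sin(q)^4 + 3*sin(q)^3 + 115*sin(q)^2 + 24*sin(q) - 62)/(4*(sin(q)^2 + sin(q) - 30)^3)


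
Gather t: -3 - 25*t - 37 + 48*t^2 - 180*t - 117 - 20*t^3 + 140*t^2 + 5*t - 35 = -20*t^3 + 188*t^2 - 200*t - 192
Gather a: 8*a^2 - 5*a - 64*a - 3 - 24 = 8*a^2 - 69*a - 27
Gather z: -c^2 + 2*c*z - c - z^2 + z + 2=-c^2 - c - z^2 + z*(2*c + 1) + 2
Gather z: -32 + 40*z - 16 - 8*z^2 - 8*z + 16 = -8*z^2 + 32*z - 32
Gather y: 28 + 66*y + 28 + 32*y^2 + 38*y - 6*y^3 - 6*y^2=-6*y^3 + 26*y^2 + 104*y + 56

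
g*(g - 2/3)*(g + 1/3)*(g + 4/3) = g^4 + g^3 - 2*g^2/3 - 8*g/27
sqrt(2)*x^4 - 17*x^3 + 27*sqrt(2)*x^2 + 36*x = x*(x - 6*sqrt(2))*(x - 3*sqrt(2))*(sqrt(2)*x + 1)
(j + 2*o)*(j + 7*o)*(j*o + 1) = j^3*o + 9*j^2*o^2 + j^2 + 14*j*o^3 + 9*j*o + 14*o^2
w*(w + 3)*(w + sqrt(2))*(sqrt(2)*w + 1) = sqrt(2)*w^4 + 3*w^3 + 3*sqrt(2)*w^3 + sqrt(2)*w^2 + 9*w^2 + 3*sqrt(2)*w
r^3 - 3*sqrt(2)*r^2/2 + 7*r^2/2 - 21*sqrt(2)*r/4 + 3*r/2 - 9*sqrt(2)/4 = (r + 1/2)*(r + 3)*(r - 3*sqrt(2)/2)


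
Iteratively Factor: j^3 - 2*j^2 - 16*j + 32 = (j - 4)*(j^2 + 2*j - 8) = (j - 4)*(j + 4)*(j - 2)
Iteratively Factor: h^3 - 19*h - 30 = (h - 5)*(h^2 + 5*h + 6) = (h - 5)*(h + 2)*(h + 3)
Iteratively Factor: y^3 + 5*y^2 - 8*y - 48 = (y - 3)*(y^2 + 8*y + 16) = (y - 3)*(y + 4)*(y + 4)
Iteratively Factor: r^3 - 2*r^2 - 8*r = (r + 2)*(r^2 - 4*r) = (r - 4)*(r + 2)*(r)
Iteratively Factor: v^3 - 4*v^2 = (v - 4)*(v^2) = v*(v - 4)*(v)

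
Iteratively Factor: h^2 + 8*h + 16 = (h + 4)*(h + 4)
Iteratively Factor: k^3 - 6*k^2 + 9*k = (k)*(k^2 - 6*k + 9) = k*(k - 3)*(k - 3)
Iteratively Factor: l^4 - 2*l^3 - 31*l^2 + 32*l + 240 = (l + 3)*(l^3 - 5*l^2 - 16*l + 80) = (l + 3)*(l + 4)*(l^2 - 9*l + 20) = (l - 4)*(l + 3)*(l + 4)*(l - 5)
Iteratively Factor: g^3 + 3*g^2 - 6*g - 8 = (g + 1)*(g^2 + 2*g - 8) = (g + 1)*(g + 4)*(g - 2)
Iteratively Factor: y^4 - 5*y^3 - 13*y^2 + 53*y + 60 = (y - 5)*(y^3 - 13*y - 12) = (y - 5)*(y + 3)*(y^2 - 3*y - 4) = (y - 5)*(y + 1)*(y + 3)*(y - 4)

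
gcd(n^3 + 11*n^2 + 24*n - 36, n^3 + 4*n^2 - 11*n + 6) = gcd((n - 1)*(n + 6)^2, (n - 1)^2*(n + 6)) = n^2 + 5*n - 6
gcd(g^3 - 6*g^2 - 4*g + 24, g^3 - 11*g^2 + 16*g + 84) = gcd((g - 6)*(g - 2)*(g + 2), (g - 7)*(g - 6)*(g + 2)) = g^2 - 4*g - 12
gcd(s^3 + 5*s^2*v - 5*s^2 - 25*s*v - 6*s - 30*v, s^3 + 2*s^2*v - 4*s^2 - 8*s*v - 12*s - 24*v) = s - 6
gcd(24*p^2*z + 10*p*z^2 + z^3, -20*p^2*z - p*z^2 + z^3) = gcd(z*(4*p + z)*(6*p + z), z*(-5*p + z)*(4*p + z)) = 4*p*z + z^2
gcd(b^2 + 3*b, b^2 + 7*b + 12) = b + 3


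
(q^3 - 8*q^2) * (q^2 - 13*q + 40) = q^5 - 21*q^4 + 144*q^3 - 320*q^2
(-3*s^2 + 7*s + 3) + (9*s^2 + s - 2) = 6*s^2 + 8*s + 1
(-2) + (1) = -1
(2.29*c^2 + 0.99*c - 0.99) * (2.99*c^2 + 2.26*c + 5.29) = 6.8471*c^4 + 8.1355*c^3 + 11.3914*c^2 + 2.9997*c - 5.2371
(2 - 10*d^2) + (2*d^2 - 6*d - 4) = -8*d^2 - 6*d - 2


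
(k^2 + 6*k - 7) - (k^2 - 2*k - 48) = 8*k + 41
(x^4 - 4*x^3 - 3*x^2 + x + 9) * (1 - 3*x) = -3*x^5 + 13*x^4 + 5*x^3 - 6*x^2 - 26*x + 9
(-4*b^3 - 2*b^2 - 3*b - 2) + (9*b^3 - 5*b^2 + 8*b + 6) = 5*b^3 - 7*b^2 + 5*b + 4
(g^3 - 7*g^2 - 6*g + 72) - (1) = g^3 - 7*g^2 - 6*g + 71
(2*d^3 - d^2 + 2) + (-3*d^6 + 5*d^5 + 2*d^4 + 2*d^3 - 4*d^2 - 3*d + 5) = -3*d^6 + 5*d^5 + 2*d^4 + 4*d^3 - 5*d^2 - 3*d + 7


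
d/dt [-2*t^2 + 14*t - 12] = 14 - 4*t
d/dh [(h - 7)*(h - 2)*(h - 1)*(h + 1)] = 4*h^3 - 27*h^2 + 26*h + 9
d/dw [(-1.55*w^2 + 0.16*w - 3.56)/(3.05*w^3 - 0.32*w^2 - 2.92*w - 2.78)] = (4.7275*w^4 - 0.976*w^3 + 37.1512*w^2 + 6.3396*w - 10.84)/(9.3025*w^6 - 1.952*w^5 - 17.7096*w^4 - 15.0892*w^3 + 10.3056*w^2 + 16.2352*w + 7.7284)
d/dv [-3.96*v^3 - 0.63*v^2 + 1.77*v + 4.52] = -11.88*v^2 - 1.26*v + 1.77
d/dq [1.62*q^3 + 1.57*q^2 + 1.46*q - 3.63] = 4.86*q^2 + 3.14*q + 1.46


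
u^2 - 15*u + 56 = (u - 8)*(u - 7)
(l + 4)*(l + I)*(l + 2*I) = l^3 + 4*l^2 + 3*I*l^2 - 2*l + 12*I*l - 8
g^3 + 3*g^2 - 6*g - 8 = (g - 2)*(g + 1)*(g + 4)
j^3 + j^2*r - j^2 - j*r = j*(j - 1)*(j + r)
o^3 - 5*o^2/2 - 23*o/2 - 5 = (o - 5)*(o + 1/2)*(o + 2)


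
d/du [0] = 0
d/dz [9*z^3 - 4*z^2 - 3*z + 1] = 27*z^2 - 8*z - 3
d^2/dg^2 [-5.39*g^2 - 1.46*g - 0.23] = -10.7800000000000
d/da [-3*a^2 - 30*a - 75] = -6*a - 30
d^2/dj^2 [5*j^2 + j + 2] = 10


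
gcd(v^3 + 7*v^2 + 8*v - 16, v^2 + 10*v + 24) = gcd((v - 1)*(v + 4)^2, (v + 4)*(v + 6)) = v + 4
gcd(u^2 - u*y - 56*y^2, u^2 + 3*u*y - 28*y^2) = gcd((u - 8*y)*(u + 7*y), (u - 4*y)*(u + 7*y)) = u + 7*y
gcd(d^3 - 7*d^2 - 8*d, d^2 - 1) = d + 1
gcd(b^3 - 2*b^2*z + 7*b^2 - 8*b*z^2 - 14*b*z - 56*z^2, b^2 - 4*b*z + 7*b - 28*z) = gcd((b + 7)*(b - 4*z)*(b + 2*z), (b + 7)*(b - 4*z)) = -b^2 + 4*b*z - 7*b + 28*z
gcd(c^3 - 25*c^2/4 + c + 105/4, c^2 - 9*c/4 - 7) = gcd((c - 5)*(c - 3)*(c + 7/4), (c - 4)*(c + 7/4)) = c + 7/4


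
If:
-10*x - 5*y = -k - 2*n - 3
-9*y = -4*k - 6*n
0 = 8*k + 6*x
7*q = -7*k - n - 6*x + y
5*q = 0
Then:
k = -9/19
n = -39/19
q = 0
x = 12/19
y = -30/19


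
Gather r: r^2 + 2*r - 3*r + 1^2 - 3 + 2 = r^2 - r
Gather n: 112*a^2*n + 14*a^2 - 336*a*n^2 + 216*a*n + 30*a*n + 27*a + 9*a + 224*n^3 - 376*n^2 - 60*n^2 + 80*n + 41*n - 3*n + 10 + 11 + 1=14*a^2 + 36*a + 224*n^3 + n^2*(-336*a - 436) + n*(112*a^2 + 246*a + 118) + 22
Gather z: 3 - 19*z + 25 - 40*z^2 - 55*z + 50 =-40*z^2 - 74*z + 78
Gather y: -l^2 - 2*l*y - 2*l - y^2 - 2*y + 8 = -l^2 - 2*l - y^2 + y*(-2*l - 2) + 8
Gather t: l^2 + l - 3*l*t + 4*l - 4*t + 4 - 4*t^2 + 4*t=l^2 - 3*l*t + 5*l - 4*t^2 + 4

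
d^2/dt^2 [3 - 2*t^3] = -12*t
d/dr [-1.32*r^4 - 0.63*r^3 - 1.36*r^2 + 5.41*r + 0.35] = -5.28*r^3 - 1.89*r^2 - 2.72*r + 5.41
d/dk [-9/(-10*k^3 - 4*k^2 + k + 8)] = 9*(-30*k^2 - 8*k + 1)/(10*k^3 + 4*k^2 - k - 8)^2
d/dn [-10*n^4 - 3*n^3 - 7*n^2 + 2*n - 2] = -40*n^3 - 9*n^2 - 14*n + 2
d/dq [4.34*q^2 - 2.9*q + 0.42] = 8.68*q - 2.9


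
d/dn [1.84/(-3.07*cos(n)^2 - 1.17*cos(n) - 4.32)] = -(11.2976*cos(n) + 2.1528)*sin(n)/(3.07*cos(n)^2 + 1.17*cos(n) + 4.32)^2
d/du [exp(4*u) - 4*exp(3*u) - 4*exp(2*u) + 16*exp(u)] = 4*(exp(3*u) - 3*exp(2*u) - 2*exp(u) + 4)*exp(u)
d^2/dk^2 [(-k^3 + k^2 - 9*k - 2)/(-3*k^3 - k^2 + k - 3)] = 4*(-6*k^6 + 126*k^5 + 63*k^4 + 72*k^3 - 249*k^2 - 57*k + 7)/(27*k^9 + 27*k^8 - 18*k^7 + 64*k^6 + 60*k^5 - 42*k^4 + 62*k^3 + 36*k^2 - 27*k + 27)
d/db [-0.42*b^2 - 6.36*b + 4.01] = -0.84*b - 6.36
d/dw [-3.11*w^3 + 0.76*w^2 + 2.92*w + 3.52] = -9.33*w^2 + 1.52*w + 2.92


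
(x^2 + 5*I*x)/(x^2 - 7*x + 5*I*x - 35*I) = x/(x - 7)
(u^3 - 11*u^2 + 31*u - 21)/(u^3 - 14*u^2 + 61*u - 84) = (u - 1)/(u - 4)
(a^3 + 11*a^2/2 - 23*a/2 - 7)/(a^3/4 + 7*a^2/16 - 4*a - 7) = 8*(2*a^3 + 11*a^2 - 23*a - 14)/(4*a^3 + 7*a^2 - 64*a - 112)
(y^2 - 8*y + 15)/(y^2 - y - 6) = (y - 5)/(y + 2)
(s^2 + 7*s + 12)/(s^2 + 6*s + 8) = (s + 3)/(s + 2)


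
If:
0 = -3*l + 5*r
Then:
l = 5*r/3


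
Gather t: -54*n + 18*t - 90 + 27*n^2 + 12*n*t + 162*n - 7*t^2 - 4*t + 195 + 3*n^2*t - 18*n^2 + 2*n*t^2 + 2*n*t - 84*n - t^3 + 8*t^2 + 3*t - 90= 9*n^2 + 24*n - t^3 + t^2*(2*n + 1) + t*(3*n^2 + 14*n + 17) + 15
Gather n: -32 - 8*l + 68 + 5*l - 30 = 6 - 3*l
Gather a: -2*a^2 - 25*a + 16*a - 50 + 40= -2*a^2 - 9*a - 10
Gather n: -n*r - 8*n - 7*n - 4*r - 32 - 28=n*(-r - 15) - 4*r - 60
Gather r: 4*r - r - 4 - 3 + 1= 3*r - 6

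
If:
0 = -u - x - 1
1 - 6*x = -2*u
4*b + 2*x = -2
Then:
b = -7/16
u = -7/8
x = -1/8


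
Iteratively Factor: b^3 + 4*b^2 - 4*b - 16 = (b - 2)*(b^2 + 6*b + 8) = (b - 2)*(b + 4)*(b + 2)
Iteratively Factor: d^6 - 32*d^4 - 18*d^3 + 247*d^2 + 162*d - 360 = (d - 1)*(d^5 + d^4 - 31*d^3 - 49*d^2 + 198*d + 360) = (d - 1)*(d + 3)*(d^4 - 2*d^3 - 25*d^2 + 26*d + 120) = (d - 1)*(d + 2)*(d + 3)*(d^3 - 4*d^2 - 17*d + 60) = (d - 3)*(d - 1)*(d + 2)*(d + 3)*(d^2 - d - 20) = (d - 5)*(d - 3)*(d - 1)*(d + 2)*(d + 3)*(d + 4)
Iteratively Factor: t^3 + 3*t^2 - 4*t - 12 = (t - 2)*(t^2 + 5*t + 6) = (t - 2)*(t + 2)*(t + 3)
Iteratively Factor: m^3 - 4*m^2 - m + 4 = (m - 4)*(m^2 - 1) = (m - 4)*(m + 1)*(m - 1)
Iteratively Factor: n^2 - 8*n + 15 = (n - 5)*(n - 3)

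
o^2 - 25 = (o - 5)*(o + 5)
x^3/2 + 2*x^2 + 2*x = x*(x/2 + 1)*(x + 2)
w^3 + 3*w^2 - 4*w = w*(w - 1)*(w + 4)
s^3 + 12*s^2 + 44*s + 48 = (s + 2)*(s + 4)*(s + 6)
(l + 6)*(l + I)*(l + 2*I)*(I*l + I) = I*l^4 - 3*l^3 + 7*I*l^3 - 21*l^2 + 4*I*l^2 - 18*l - 14*I*l - 12*I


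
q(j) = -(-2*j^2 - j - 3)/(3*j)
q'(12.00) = 0.66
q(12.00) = 8.42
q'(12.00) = 0.66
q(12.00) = 8.42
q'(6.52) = 0.64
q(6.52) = 4.83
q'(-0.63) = -1.85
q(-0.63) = -1.67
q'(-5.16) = 0.63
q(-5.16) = -3.30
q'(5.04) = 0.63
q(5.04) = 3.89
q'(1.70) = 0.32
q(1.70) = 2.05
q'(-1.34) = 0.11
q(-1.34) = -1.31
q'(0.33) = -8.52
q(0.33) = 3.58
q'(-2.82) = 0.54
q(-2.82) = -1.90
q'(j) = -(-4*j - 1)/(3*j) + (-2*j^2 - j - 3)/(3*j^2)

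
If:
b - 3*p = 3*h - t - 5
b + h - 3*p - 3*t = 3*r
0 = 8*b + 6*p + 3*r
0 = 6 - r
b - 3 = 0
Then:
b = 3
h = 93/8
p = -7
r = 6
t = 47/8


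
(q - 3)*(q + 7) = q^2 + 4*q - 21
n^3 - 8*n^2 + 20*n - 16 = (n - 4)*(n - 2)^2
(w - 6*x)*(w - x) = w^2 - 7*w*x + 6*x^2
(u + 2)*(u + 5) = u^2 + 7*u + 10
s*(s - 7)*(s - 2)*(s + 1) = s^4 - 8*s^3 + 5*s^2 + 14*s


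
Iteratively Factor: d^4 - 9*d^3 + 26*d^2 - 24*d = (d - 4)*(d^3 - 5*d^2 + 6*d) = d*(d - 4)*(d^2 - 5*d + 6) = d*(d - 4)*(d - 3)*(d - 2)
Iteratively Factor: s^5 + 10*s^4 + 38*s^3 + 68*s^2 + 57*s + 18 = (s + 1)*(s^4 + 9*s^3 + 29*s^2 + 39*s + 18) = (s + 1)^2*(s^3 + 8*s^2 + 21*s + 18) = (s + 1)^2*(s + 2)*(s^2 + 6*s + 9) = (s + 1)^2*(s + 2)*(s + 3)*(s + 3)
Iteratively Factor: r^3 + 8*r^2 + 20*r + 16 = (r + 2)*(r^2 + 6*r + 8) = (r + 2)^2*(r + 4)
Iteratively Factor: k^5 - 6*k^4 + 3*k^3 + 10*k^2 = (k - 2)*(k^4 - 4*k^3 - 5*k^2) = k*(k - 2)*(k^3 - 4*k^2 - 5*k) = k^2*(k - 2)*(k^2 - 4*k - 5) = k^2*(k - 5)*(k - 2)*(k + 1)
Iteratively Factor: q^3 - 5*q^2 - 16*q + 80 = (q - 5)*(q^2 - 16) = (q - 5)*(q + 4)*(q - 4)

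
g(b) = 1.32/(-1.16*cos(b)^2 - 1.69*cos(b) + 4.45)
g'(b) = 1.32*(-2.32*sin(b)*cos(b) - 1.69*sin(b))/(-1.16*cos(b)^2 - 1.69*cos(b) + 4.45)^2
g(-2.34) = 0.26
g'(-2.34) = 0.00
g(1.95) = 0.27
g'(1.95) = -0.04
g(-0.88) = 0.45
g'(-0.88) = 0.38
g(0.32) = 0.73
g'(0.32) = -0.50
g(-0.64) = 0.56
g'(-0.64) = 0.51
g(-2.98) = 0.26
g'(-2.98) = -0.01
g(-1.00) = 0.41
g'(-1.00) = 0.32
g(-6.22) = 0.82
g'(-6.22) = -0.13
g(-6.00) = 0.75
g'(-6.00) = -0.47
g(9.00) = 0.26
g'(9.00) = 0.01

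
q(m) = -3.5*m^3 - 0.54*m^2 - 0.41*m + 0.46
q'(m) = -10.5*m^2 - 1.08*m - 0.41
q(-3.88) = 198.36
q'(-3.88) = -154.29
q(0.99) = -3.87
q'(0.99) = -11.77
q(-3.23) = 114.09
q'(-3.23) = -106.47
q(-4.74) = 363.01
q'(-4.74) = -231.20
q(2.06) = -33.27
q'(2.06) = -47.19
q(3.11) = -111.32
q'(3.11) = -105.33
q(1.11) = -5.45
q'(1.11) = -14.55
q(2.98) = -98.18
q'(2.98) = -96.87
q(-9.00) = 2511.91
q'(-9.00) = -841.19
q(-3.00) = 91.33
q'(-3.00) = -91.67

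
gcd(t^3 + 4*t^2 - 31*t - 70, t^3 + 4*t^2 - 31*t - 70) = t^3 + 4*t^2 - 31*t - 70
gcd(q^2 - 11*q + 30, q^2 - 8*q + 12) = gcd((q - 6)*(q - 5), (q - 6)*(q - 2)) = q - 6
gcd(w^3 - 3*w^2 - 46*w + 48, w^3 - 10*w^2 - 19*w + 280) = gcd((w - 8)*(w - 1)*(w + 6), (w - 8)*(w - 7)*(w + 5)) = w - 8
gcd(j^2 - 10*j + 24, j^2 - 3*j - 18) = j - 6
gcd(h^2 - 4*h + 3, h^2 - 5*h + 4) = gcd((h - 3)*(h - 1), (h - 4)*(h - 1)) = h - 1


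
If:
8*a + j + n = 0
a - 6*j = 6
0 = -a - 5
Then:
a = -5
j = -11/6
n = 251/6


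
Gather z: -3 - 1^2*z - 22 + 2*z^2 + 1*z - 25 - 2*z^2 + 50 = 0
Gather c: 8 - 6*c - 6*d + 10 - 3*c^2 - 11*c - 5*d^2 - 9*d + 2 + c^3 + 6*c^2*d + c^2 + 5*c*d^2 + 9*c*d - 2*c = c^3 + c^2*(6*d - 2) + c*(5*d^2 + 9*d - 19) - 5*d^2 - 15*d + 20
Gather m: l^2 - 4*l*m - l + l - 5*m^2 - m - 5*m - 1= l^2 - 5*m^2 + m*(-4*l - 6) - 1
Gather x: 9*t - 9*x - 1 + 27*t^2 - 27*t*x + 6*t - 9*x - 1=27*t^2 + 15*t + x*(-27*t - 18) - 2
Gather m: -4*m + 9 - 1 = 8 - 4*m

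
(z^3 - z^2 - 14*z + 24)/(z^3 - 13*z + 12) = (z - 2)/(z - 1)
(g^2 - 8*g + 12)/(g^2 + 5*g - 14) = (g - 6)/(g + 7)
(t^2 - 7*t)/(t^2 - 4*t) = (t - 7)/(t - 4)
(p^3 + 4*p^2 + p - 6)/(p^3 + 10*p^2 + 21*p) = (p^2 + p - 2)/(p*(p + 7))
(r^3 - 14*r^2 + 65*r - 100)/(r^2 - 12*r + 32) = (r^2 - 10*r + 25)/(r - 8)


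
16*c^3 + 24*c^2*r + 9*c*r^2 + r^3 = (c + r)*(4*c + r)^2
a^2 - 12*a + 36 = (a - 6)^2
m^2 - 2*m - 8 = (m - 4)*(m + 2)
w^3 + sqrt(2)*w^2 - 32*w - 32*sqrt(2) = (w - 4*sqrt(2))*(w + sqrt(2))*(w + 4*sqrt(2))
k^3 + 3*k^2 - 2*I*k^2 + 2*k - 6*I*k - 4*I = (k + 1)*(k + 2)*(k - 2*I)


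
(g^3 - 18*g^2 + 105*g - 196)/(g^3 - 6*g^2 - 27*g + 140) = (g - 7)/(g + 5)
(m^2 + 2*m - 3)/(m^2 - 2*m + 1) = (m + 3)/(m - 1)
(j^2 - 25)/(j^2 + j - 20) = (j - 5)/(j - 4)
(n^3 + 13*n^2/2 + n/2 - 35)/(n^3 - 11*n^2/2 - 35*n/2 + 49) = (n + 5)/(n - 7)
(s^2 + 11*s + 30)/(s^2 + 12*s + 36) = (s + 5)/(s + 6)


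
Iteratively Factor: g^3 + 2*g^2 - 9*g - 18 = (g + 2)*(g^2 - 9) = (g + 2)*(g + 3)*(g - 3)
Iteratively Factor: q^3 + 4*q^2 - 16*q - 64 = (q - 4)*(q^2 + 8*q + 16) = (q - 4)*(q + 4)*(q + 4)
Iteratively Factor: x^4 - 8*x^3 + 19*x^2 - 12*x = (x - 4)*(x^3 - 4*x^2 + 3*x) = (x - 4)*(x - 1)*(x^2 - 3*x) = (x - 4)*(x - 3)*(x - 1)*(x)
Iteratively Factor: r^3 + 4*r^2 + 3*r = (r + 1)*(r^2 + 3*r) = (r + 1)*(r + 3)*(r)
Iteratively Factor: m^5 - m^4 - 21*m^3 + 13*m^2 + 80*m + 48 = (m + 1)*(m^4 - 2*m^3 - 19*m^2 + 32*m + 48) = (m - 4)*(m + 1)*(m^3 + 2*m^2 - 11*m - 12) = (m - 4)*(m + 1)*(m + 4)*(m^2 - 2*m - 3) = (m - 4)*(m - 3)*(m + 1)*(m + 4)*(m + 1)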